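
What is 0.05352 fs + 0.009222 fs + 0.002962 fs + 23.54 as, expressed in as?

89.244 as

In as:
  0.05352 fs = 0.05352e3 as = 53.52
  0.009222 fs = 0.009222e3 as = 9.222
  0.002962 fs = 0.002962e3 as = 2.962
  23.54 as → 23.54
Sum: 53.52 + 9.222 + 2.962 + 23.54 = 89.244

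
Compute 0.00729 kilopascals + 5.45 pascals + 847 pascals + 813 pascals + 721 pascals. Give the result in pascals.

In pascals:
  0.00729 kilopascals = 0.00729 × 10^3 pascals = 7.29
  5.45 pascals → 5.45
  847 pascals → 847
  813 pascals → 813
  721 pascals → 721
Sum: 7.29 + 5.45 + 847 + 813 + 721 = 2393.74

2393.74 pascals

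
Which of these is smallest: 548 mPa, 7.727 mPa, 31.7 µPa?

31.7 µPa

548 mPa = 0.548 Pa
7.727 mPa = 0.007727 Pa
31.7 µPa = 0.0000317 Pa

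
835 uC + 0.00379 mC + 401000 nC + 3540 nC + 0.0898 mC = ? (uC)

In uC:
  835 uC → 835
  0.00379 mC = 0.00379 × 10^3 uC = 3.79
  401000 nC = 401000 × 10^-3 uC = 401
  3540 nC = 3540 × 10^-3 uC = 3.54
  0.0898 mC = 0.0898 × 10^3 uC = 89.8
Sum: 835 + 3.79 + 401 + 3.54 + 89.8 = 1333.13

1333.13 uC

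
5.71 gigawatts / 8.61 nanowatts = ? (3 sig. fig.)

663000000000000000

(5.71 × 10^9) / (8.61 × 10^-9) = 0.6632 × 10^18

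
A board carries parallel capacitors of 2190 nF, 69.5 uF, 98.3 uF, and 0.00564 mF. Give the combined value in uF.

In uF:
  2190 nF = 2190e-3 uF = 2.19
  69.5 uF → 69.5
  98.3 uF → 98.3
  0.00564 mF = 0.00564e3 uF = 5.64
Sum: 2.19 + 69.5 + 98.3 + 5.64 = 175.63

175.63 uF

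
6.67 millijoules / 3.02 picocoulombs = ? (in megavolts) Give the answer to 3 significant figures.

2210 megavolts

(6.67 × 10^-3) / (3.02 × 10^-12) = 2.2086 × 10^9 V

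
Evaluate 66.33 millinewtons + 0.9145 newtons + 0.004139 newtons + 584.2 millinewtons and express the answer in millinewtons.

1569.169 millinewtons

In millinewtons:
  66.33 millinewtons → 66.33
  0.9145 newtons = 0.9145 × 10³ millinewtons = 914.5
  0.004139 newtons = 0.004139 × 10³ millinewtons = 4.139
  584.2 millinewtons → 584.2
Sum: 66.33 + 914.5 + 4.139 + 584.2 = 1569.169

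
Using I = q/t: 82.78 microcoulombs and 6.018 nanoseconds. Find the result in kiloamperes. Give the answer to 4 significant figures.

(82.78 × 10⁻⁶) / (6.018 × 10⁻⁹) = 13.7554 × 10³ A

13.76 kiloamperes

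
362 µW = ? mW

0.362 mW

micro = 10⁻⁶, milli = 10⁻³; factor is 10⁻³.
362 × 10⁻³ = 0.362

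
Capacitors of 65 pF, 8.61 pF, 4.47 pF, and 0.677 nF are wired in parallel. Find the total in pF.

755.08 pF

In pF:
  65 pF → 65
  8.61 pF → 8.61
  4.47 pF → 4.47
  0.677 nF = 0.677e3 pF = 677
Sum: 65 + 8.61 + 4.47 + 677 = 755.08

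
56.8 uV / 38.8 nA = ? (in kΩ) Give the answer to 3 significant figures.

1.46 kΩ

(56.8 × 10⁻⁶) / (38.8 × 10⁻⁹) = 1.4639 × 10³ Ω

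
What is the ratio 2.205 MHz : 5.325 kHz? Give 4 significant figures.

(2.205 × 10^6) / (5.325 × 10^3) = 0.41408 × 10^3

414.1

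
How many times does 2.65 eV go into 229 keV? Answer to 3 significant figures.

(229e3) / (2.65) = 86.42e3

86400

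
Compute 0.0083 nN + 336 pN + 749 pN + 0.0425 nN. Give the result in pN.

1135.8 pN

In pN:
  0.0083 nN = 0.0083 × 10³ pN = 8.3
  336 pN → 336
  749 pN → 749
  0.0425 nN = 0.0425 × 10³ pN = 42.5
Sum: 8.3 + 336 + 749 + 42.5 = 1135.8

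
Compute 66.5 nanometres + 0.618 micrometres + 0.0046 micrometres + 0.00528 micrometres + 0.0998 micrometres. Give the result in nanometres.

In nanometres:
  66.5 nanometres → 66.5
  0.618 micrometres = 0.618 × 10^3 nanometres = 618
  0.0046 micrometres = 0.0046 × 10^3 nanometres = 4.6
  0.00528 micrometres = 0.00528 × 10^3 nanometres = 5.28
  0.0998 micrometres = 0.0998 × 10^3 nanometres = 99.8
Sum: 66.5 + 618 + 4.6 + 5.28 + 99.8 = 794.18

794.18 nanometres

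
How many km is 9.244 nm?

0.000000000009244 km

nano = 1e-9, kilo = 1e3; factor is 1e-12.
9.244 × 1e-12 = 0.000000000009244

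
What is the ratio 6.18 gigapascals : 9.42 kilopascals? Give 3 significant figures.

(6.18 × 10⁹) / (9.42 × 10³) = 0.6561 × 10⁶

656000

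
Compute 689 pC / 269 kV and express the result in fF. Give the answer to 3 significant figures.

(689e-12) / (269e3) = 2.5613e-15 F

2.56 fF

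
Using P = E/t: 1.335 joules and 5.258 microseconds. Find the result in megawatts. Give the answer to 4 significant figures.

(1.335) / (5.258e-6) = 0.253899e6 W

0.2539 megawatts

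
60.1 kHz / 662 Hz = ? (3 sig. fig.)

(60.1e3) / (662) = 0.09079e3

90.8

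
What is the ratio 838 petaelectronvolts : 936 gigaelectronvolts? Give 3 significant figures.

895000

(838 × 10¹⁵) / (936 × 10⁹) = 0.8953 × 10⁶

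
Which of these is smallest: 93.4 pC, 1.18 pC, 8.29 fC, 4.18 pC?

93.4 pC = 0.0000000000934 C
1.18 pC = 0.00000000000118 C
8.29 fC = 0.00000000000000829 C
4.18 pC = 0.00000000000418 C

8.29 fC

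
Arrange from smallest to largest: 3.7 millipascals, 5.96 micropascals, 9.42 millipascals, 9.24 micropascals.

5.96 micropascals < 9.24 micropascals < 3.7 millipascals < 9.42 millipascals

3.7 millipascals = 0.0037 pascals
5.96 micropascals = 0.00000596 pascals
9.42 millipascals = 0.00942 pascals
9.24 micropascals = 0.00000924 pascals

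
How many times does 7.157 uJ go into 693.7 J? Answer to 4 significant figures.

96930000

(693.7) / (7.157 × 10⁻⁶) = 96.926 × 10⁶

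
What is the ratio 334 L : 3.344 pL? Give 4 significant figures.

(334) / (3.344e-12) = 99.88e12

99880000000000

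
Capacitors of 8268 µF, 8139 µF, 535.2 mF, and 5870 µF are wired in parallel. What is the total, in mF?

557.477 mF

In mF:
  8268 µF = 8268 × 10⁻³ mF = 8.268
  8139 µF = 8139 × 10⁻³ mF = 8.139
  535.2 mF → 535.2
  5870 µF = 5870 × 10⁻³ mF = 5.87
Sum: 8.268 + 8.139 + 535.2 + 5.87 = 557.477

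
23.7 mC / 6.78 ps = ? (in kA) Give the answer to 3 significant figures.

3500000 kA

(23.7e-3) / (6.78e-12) = 3.4956e9 A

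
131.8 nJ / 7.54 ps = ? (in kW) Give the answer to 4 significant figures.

17.48 kW

(131.8 × 10⁻⁹) / (7.54 × 10⁻¹²) = 17.4801 × 10³ W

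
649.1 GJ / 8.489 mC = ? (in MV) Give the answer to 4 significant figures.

(649.1e9) / (8.489e-3) = 76.4637e12 V

76460000 MV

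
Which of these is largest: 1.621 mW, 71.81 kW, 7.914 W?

71.81 kW

1.621 mW = 0.001621 W
71.81 kW = 71810 W
7.914 W = 7.914 W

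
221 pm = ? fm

221000 fm

pico = 10⁻¹², femto = 10⁻¹⁵; factor is 10³.
221 × 10³ = 221000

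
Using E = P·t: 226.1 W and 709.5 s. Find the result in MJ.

0.16041795 MJ

226.1 × 709.5 = 160417.95 J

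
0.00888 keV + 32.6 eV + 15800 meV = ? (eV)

57.28 eV

In eV:
  0.00888 keV = 0.00888e3 eV = 8.88
  32.6 eV → 32.6
  15800 meV = 15800e-3 eV = 15.8
Sum: 8.88 + 32.6 + 15.8 = 57.28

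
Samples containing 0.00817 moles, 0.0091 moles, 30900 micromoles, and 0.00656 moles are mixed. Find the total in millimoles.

54.73 millimoles

In millimoles:
  0.00817 moles = 0.00817e3 millimoles = 8.17
  0.0091 moles = 0.0091e3 millimoles = 9.1
  30900 micromoles = 30900e-3 millimoles = 30.9
  0.00656 moles = 0.00656e3 millimoles = 6.56
Sum: 8.17 + 9.1 + 30.9 + 6.56 = 54.73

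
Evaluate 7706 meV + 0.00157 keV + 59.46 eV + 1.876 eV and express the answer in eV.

70.612 eV

In eV:
  7706 meV = 7706e-3 eV = 7.706
  0.00157 keV = 0.00157e3 eV = 1.57
  59.46 eV → 59.46
  1.876 eV → 1.876
Sum: 7.706 + 1.57 + 59.46 + 1.876 = 70.612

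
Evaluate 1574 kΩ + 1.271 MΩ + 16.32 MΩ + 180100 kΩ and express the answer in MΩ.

199.265 MΩ

In MΩ:
  1574 kΩ = 1574 × 10⁻³ MΩ = 1.574
  1.271 MΩ → 1.271
  16.32 MΩ → 16.32
  180100 kΩ = 180100 × 10⁻³ MΩ = 180.1
Sum: 1.574 + 1.271 + 16.32 + 180.1 = 199.265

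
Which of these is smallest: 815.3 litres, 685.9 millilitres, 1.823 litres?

815.3 litres = 815.3 litres
685.9 millilitres = 0.6859 litres
1.823 litres = 1.823 litres

685.9 millilitres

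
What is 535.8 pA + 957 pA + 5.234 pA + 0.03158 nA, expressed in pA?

In pA:
  535.8 pA → 535.8
  957 pA → 957
  5.234 pA → 5.234
  0.03158 nA = 0.03158 × 10^3 pA = 31.58
Sum: 535.8 + 957 + 5.234 + 31.58 = 1529.614

1529.614 pA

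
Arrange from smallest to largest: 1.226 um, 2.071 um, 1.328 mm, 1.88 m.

1.226 um < 2.071 um < 1.328 mm < 1.88 m

1.226 um = 0.000001226 m
2.071 um = 0.000002071 m
1.328 mm = 0.001328 m
1.88 m = 1.88 m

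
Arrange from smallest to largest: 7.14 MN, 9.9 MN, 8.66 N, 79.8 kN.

8.66 N < 79.8 kN < 7.14 MN < 9.9 MN

7.14 MN = 7140000 N
9.9 MN = 9900000 N
8.66 N = 8.66 N
79.8 kN = 79800 N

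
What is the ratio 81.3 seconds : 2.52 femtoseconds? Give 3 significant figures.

32300000000000000

(81.3) / (2.52 × 10^-15) = 32.26 × 10^15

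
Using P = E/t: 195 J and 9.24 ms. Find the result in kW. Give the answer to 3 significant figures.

21.1 kW

(195) / (9.24 × 10^-3) = 21.104 × 10^3 W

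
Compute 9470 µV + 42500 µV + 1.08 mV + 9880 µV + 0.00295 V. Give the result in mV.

65.88 mV

In mV:
  9470 µV = 9470 × 10^-3 mV = 9.47
  42500 µV = 42500 × 10^-3 mV = 42.5
  1.08 mV → 1.08
  9880 µV = 9880 × 10^-3 mV = 9.88
  0.00295 V = 0.00295 × 10^3 mV = 2.95
Sum: 9.47 + 42.5 + 1.08 + 9.88 + 2.95 = 65.88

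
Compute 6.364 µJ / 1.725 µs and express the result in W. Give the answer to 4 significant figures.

(6.364e-6) / (1.725e-6) = 3.68928 W

3.689 W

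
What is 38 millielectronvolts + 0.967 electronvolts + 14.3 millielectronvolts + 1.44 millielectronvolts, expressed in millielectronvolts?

In millielectronvolts:
  38 millielectronvolts → 38
  0.967 electronvolts = 0.967 × 10³ millielectronvolts = 967
  14.3 millielectronvolts → 14.3
  1.44 millielectronvolts → 1.44
Sum: 38 + 967 + 14.3 + 1.44 = 1020.74

1020.74 millielectronvolts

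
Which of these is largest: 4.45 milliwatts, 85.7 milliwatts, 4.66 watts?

4.66 watts

4.45 milliwatts = 0.00445 watts
85.7 milliwatts = 0.0857 watts
4.66 watts = 4.66 watts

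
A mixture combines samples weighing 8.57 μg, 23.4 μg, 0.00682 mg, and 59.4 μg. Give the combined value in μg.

98.19 μg

In μg:
  8.57 μg → 8.57
  23.4 μg → 23.4
  0.00682 mg = 0.00682 × 10³ μg = 6.82
  59.4 μg → 59.4
Sum: 8.57 + 23.4 + 6.82 + 59.4 = 98.19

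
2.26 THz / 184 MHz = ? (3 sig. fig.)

(2.26 × 10^12) / (184 × 10^6) = 0.01228 × 10^6

12300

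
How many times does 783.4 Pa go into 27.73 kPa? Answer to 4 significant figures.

35.40

(27.73 × 10³) / (783.4) = 0.035397 × 10³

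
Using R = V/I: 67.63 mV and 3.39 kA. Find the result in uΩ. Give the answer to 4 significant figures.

19.95 uΩ

(67.63 × 10⁻³) / (3.39 × 10³) = 19.9499 × 10⁻⁶ Ω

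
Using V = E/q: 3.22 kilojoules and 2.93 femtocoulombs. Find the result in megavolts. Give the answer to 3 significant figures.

1100000000000 megavolts

(3.22e3) / (2.93e-15) = 1.099e18 V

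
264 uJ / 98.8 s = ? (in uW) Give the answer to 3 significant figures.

(264 × 10^-6) / (98.8) = 2.6721 × 10^-6 W

2.67 uW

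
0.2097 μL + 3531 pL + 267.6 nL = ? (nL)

In nL:
  0.2097 μL = 0.2097 × 10³ nL = 209.7
  3531 pL = 3531 × 10⁻³ nL = 3.531
  267.6 nL → 267.6
Sum: 209.7 + 3.531 + 267.6 = 480.831

480.831 nL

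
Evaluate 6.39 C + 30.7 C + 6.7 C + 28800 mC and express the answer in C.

In C:
  6.39 C → 6.39
  30.7 C → 30.7
  6.7 C → 6.7
  28800 mC = 28800 × 10^-3 C = 28.8
Sum: 6.39 + 30.7 + 6.7 + 28.8 = 72.59

72.59 C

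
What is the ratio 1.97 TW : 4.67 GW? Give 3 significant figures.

422

(1.97 × 10^12) / (4.67 × 10^9) = 0.4218 × 10^3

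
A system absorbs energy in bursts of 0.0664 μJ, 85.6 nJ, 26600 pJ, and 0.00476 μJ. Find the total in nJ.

183.36 nJ

In nJ:
  0.0664 μJ = 0.0664e3 nJ = 66.4
  85.6 nJ → 85.6
  26600 pJ = 26600e-3 nJ = 26.6
  0.00476 μJ = 0.00476e3 nJ = 4.76
Sum: 66.4 + 85.6 + 26.6 + 4.76 = 183.36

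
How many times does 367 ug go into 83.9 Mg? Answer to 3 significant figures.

229000000000

(83.9 × 10⁶) / (367 × 10⁻⁶) = 0.2286 × 10¹²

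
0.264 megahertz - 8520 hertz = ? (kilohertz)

In kilohertz:
  0.264 megahertz = 0.264 × 10^3 kilohertz = 264
  8520 hertz = 8520 × 10^-3 kilohertz = 8.52
Difference: 264 - 8.52 = 255.48

255.48 kilohertz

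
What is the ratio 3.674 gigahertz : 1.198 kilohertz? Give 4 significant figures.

3067000

(3.674 × 10⁹) / (1.198 × 10³) = 3.0668 × 10⁶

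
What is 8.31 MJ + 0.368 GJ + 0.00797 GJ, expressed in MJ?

In MJ:
  8.31 MJ → 8.31
  0.368 GJ = 0.368e3 MJ = 368
  0.00797 GJ = 0.00797e3 MJ = 7.97
Sum: 8.31 + 368 + 7.97 = 384.28

384.28 MJ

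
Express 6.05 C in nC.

6050000000 nC

(no prefix) = 10⁰, nano = 10⁻⁹; factor is 10⁹.
6.05 × 10⁹ = 6050000000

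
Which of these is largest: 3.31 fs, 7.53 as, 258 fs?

3.31 fs = 0.00000000000000331 s
7.53 as = 0.00000000000000000753 s
258 fs = 0.000000000000258 s

258 fs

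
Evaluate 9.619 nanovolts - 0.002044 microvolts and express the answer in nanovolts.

In nanovolts:
  9.619 nanovolts → 9.619
  0.002044 microvolts = 0.002044 × 10^3 nanovolts = 2.044
Difference: 9.619 - 2.044 = 7.575

7.575 nanovolts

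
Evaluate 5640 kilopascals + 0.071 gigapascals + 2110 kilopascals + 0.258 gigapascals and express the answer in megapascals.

In megapascals:
  5640 kilopascals = 5640e-3 megapascals = 5.64
  0.071 gigapascals = 0.071e3 megapascals = 71
  2110 kilopascals = 2110e-3 megapascals = 2.11
  0.258 gigapascals = 0.258e3 megapascals = 258
Sum: 5.64 + 71 + 2.11 + 258 = 336.75

336.75 megapascals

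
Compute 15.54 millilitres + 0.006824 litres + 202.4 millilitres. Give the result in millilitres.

224.764 millilitres

In millilitres:
  15.54 millilitres → 15.54
  0.006824 litres = 0.006824e3 millilitres = 6.824
  202.4 millilitres → 202.4
Sum: 15.54 + 6.824 + 202.4 = 224.764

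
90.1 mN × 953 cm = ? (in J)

0.858653 J

90.1 × 10⁻³ × 953 × 10⁻² = 85865.3 × 10⁻⁵ J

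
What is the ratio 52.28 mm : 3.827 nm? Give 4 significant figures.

13660000

(52.28e-3) / (3.827e-9) = 13.661e6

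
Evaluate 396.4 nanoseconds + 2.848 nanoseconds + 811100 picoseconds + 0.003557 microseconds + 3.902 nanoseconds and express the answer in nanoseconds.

In nanoseconds:
  396.4 nanoseconds → 396.4
  2.848 nanoseconds → 2.848
  811100 picoseconds = 811100 × 10^-3 nanoseconds = 811.1
  0.003557 microseconds = 0.003557 × 10^3 nanoseconds = 3.557
  3.902 nanoseconds → 3.902
Sum: 396.4 + 2.848 + 811.1 + 3.557 + 3.902 = 1217.807

1217.807 nanoseconds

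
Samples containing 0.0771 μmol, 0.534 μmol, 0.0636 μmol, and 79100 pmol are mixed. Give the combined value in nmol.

In nmol:
  0.0771 μmol = 0.0771 × 10³ nmol = 77.1
  0.534 μmol = 0.534 × 10³ nmol = 534
  0.0636 μmol = 0.0636 × 10³ nmol = 63.6
  79100 pmol = 79100 × 10⁻³ nmol = 79.1
Sum: 77.1 + 534 + 63.6 + 79.1 = 753.8

753.8 nmol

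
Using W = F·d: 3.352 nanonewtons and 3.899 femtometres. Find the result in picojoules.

3.352 × 10⁻⁹ × 3.899 × 10⁻¹⁵ = 13.069448 × 10⁻²⁴ J

0.000000000013069448 picojoules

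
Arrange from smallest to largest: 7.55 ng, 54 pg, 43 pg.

43 pg < 54 pg < 7.55 ng

7.55 ng = 0.00000000755 g
54 pg = 0.000000000054 g
43 pg = 0.000000000043 g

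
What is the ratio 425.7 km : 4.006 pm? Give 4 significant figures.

(425.7e3) / (4.006e-12) = 106.27e15

106300000000000000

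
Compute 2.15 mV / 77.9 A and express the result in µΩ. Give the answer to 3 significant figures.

27.6 µΩ

(2.15e-3) / (77.9) = 0.027599e-3 Ω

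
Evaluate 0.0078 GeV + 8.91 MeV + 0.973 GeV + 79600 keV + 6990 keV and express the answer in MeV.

In MeV:
  0.0078 GeV = 0.0078e3 MeV = 7.8
  8.91 MeV → 8.91
  0.973 GeV = 0.973e3 MeV = 973
  79600 keV = 79600e-3 MeV = 79.6
  6990 keV = 6990e-3 MeV = 6.99
Sum: 7.8 + 8.91 + 973 + 79.6 + 6.99 = 1076.3

1076.3 MeV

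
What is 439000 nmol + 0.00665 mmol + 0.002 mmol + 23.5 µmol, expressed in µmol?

471.15 µmol

In µmol:
  439000 nmol = 439000e-3 µmol = 439
  0.00665 mmol = 0.00665e3 µmol = 6.65
  0.002 mmol = 0.002e3 µmol = 2
  23.5 µmol → 23.5
Sum: 439 + 6.65 + 2 + 23.5 = 471.15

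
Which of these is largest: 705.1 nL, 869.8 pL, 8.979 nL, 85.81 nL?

705.1 nL

705.1 nL = 0.0000007051 L
869.8 pL = 0.0000000008698 L
8.979 nL = 0.000000008979 L
85.81 nL = 0.00000008581 L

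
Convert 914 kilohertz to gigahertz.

kilo = 10³, giga = 10⁹; factor is 10⁻⁶.
914 × 10⁻⁶ = 0.000914

0.000914 gigahertz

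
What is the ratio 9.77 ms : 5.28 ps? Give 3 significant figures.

(9.77 × 10^-3) / (5.28 × 10^-12) = 1.85 × 10^9

1850000000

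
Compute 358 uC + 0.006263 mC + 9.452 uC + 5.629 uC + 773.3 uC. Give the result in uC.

1152.644 uC

In uC:
  358 uC → 358
  0.006263 mC = 0.006263 × 10^3 uC = 6.263
  9.452 uC → 9.452
  5.629 uC → 5.629
  773.3 uC → 773.3
Sum: 358 + 6.263 + 9.452 + 5.629 + 773.3 = 1152.644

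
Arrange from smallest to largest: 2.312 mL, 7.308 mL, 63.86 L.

2.312 mL < 7.308 mL < 63.86 L

2.312 mL = 0.002312 L
7.308 mL = 0.007308 L
63.86 L = 63.86 L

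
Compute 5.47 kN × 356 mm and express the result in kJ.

1.94732 kJ

5.47e3 × 356e-3 = 1947.32 J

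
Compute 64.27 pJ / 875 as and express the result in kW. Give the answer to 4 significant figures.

(64.27 × 10⁻¹²) / (875 × 10⁻¹⁸) = 0.0734514 × 10⁶ W

73.45 kW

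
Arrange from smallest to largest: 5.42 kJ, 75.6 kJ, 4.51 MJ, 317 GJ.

5.42 kJ = 5420 J
75.6 kJ = 75600 J
4.51 MJ = 4510000 J
317 GJ = 317000000000 J

5.42 kJ < 75.6 kJ < 4.51 MJ < 317 GJ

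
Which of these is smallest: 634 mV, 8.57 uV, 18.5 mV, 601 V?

634 mV = 0.634 V
8.57 uV = 0.00000857 V
18.5 mV = 0.0185 V
601 V = 601 V

8.57 uV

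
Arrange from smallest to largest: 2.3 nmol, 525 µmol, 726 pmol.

2.3 nmol = 0.0000000023 mol
525 µmol = 0.000525 mol
726 pmol = 0.000000000726 mol

726 pmol < 2.3 nmol < 525 µmol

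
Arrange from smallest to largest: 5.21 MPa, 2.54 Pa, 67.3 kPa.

5.21 MPa = 5210000 Pa
2.54 Pa = 2.54 Pa
67.3 kPa = 67300 Pa

2.54 Pa < 67.3 kPa < 5.21 MPa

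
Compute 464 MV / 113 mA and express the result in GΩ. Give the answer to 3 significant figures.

4.11 GΩ

(464 × 10^6) / (113 × 10^-3) = 4.1062 × 10^9 Ω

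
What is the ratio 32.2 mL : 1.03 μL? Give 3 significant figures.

(32.2e-3) / (1.03e-6) = 31.26e3

31300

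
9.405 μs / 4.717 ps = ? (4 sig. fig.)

(9.405e-6) / (4.717e-12) = 1.9939e6

1994000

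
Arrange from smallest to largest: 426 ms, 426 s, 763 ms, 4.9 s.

426 ms = 0.426 s
426 s = 426 s
763 ms = 0.763 s
4.9 s = 4.9 s

426 ms < 763 ms < 4.9 s < 426 s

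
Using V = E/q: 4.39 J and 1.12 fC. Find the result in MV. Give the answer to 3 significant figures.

(4.39) / (1.12 × 10⁻¹⁵) = 3.9196 × 10¹⁵ V

3920000000 MV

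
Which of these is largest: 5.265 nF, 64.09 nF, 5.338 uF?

5.265 nF = 0.000000005265 F
64.09 nF = 0.00000006409 F
5.338 uF = 0.000005338 F

5.338 uF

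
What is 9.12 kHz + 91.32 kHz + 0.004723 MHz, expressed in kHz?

In kHz:
  9.12 kHz → 9.12
  91.32 kHz → 91.32
  0.004723 MHz = 0.004723 × 10^3 kHz = 4.723
Sum: 9.12 + 91.32 + 4.723 = 105.163

105.163 kHz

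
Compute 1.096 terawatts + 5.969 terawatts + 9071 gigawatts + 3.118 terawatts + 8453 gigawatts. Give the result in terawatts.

27.707 terawatts

In terawatts:
  1.096 terawatts → 1.096
  5.969 terawatts → 5.969
  9071 gigawatts = 9071 × 10⁻³ terawatts = 9.071
  3.118 terawatts → 3.118
  8453 gigawatts = 8453 × 10⁻³ terawatts = 8.453
Sum: 1.096 + 5.969 + 9.071 + 3.118 + 8.453 = 27.707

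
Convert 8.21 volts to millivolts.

(no prefix) = 10⁰, milli = 10⁻³; factor is 10³.
8.21 × 10³ = 8210

8210 millivolts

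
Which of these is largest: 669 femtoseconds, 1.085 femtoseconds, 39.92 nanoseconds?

669 femtoseconds = 0.000000000000669 seconds
1.085 femtoseconds = 0.000000000000001085 seconds
39.92 nanoseconds = 0.00000003992 seconds

39.92 nanoseconds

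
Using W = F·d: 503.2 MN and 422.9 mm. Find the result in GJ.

0.21280328 GJ

503.2 × 10⁶ × 422.9 × 10⁻³ = 212803.28 × 10³ J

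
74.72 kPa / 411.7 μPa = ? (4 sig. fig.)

181500000

(74.72 × 10³) / (411.7 × 10⁻⁶) = 0.18149 × 10⁹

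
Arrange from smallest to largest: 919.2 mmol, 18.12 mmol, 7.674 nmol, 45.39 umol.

919.2 mmol = 0.9192 mol
18.12 mmol = 0.01812 mol
7.674 nmol = 0.000000007674 mol
45.39 umol = 0.00004539 mol

7.674 nmol < 45.39 umol < 18.12 mmol < 919.2 mmol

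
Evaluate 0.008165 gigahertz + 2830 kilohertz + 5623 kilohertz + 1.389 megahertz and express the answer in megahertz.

18.007 megahertz

In megahertz:
  0.008165 gigahertz = 0.008165 × 10^3 megahertz = 8.165
  2830 kilohertz = 2830 × 10^-3 megahertz = 2.83
  5623 kilohertz = 5623 × 10^-3 megahertz = 5.623
  1.389 megahertz → 1.389
Sum: 8.165 + 2.83 + 5.623 + 1.389 = 18.007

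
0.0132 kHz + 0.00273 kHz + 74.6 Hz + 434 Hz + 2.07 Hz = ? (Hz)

In Hz:
  0.0132 kHz = 0.0132 × 10^3 Hz = 13.2
  0.00273 kHz = 0.00273 × 10^3 Hz = 2.73
  74.6 Hz → 74.6
  434 Hz → 434
  2.07 Hz → 2.07
Sum: 13.2 + 2.73 + 74.6 + 434 + 2.07 = 526.6

526.6 Hz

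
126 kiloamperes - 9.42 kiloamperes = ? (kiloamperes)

116.58 kiloamperes

In kiloamperes:
  126 kiloamperes → 126
  9.42 kiloamperes → 9.42
Difference: 126 - 9.42 = 116.58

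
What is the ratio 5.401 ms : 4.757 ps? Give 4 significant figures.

1135000000

(5.401e-3) / (4.757e-12) = 1.1354e9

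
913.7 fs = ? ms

0.0000000009137 ms

femto = 10^-15, milli = 10^-3; factor is 10^-12.
913.7 × 10^-12 = 0.0000000009137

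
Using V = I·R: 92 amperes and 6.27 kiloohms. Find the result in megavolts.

92 × 6.27 × 10^3 = 576.84 × 10^3 V

0.57684 megavolts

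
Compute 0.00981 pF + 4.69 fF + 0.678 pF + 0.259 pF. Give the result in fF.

In fF:
  0.00981 pF = 0.00981 × 10³ fF = 9.81
  4.69 fF → 4.69
  0.678 pF = 0.678 × 10³ fF = 678
  0.259 pF = 0.259 × 10³ fF = 259
Sum: 9.81 + 4.69 + 678 + 259 = 951.5

951.5 fF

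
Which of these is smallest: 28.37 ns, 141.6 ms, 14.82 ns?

28.37 ns = 0.00000002837 s
141.6 ms = 0.1416 s
14.82 ns = 0.00000001482 s

14.82 ns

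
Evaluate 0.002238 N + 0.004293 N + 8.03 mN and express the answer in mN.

14.561 mN

In mN:
  0.002238 N = 0.002238e3 mN = 2.238
  0.004293 N = 0.004293e3 mN = 4.293
  8.03 mN → 8.03
Sum: 2.238 + 4.293 + 8.03 = 14.561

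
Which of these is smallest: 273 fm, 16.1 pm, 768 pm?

273 fm = 0.000000000000273 m
16.1 pm = 0.0000000000161 m
768 pm = 0.000000000768 m

273 fm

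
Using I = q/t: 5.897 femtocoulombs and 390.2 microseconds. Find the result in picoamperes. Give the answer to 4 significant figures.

(5.897 × 10⁻¹⁵) / (390.2 × 10⁻⁶) = 0.0151128 × 10⁻⁹ A

15.11 picoamperes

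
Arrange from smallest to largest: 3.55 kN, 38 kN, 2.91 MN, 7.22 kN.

3.55 kN = 3550 N
38 kN = 38000 N
2.91 MN = 2910000 N
7.22 kN = 7220 N

3.55 kN < 7.22 kN < 38 kN < 2.91 MN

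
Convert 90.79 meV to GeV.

milli = 1e-3, giga = 1e9; factor is 1e-12.
90.79 × 1e-12 = 0.00000000009079

0.00000000009079 GeV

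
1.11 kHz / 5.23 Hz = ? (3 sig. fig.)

(1.11 × 10³) / (5.23) = 0.2122 × 10³

212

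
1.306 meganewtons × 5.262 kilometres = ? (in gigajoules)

6.872172 gigajoules

1.306e6 × 5.262e3 = 6.872172e9 J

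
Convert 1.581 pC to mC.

0.000000001581 mC

pico = 10⁻¹², milli = 10⁻³; factor is 10⁻⁹.
1.581 × 10⁻⁹ = 0.000000001581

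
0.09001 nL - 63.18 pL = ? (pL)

In pL:
  0.09001 nL = 0.09001 × 10³ pL = 90.01
  63.18 pL → 63.18
Difference: 90.01 - 63.18 = 26.83

26.83 pL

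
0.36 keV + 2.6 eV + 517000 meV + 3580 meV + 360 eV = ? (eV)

1243.18 eV

In eV:
  0.36 keV = 0.36 × 10^3 eV = 360
  2.6 eV → 2.6
  517000 meV = 517000 × 10^-3 eV = 517
  3580 meV = 3580 × 10^-3 eV = 3.58
  360 eV → 360
Sum: 360 + 2.6 + 517 + 3.58 + 360 = 1243.18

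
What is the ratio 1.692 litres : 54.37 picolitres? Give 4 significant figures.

31120000000

(1.692) / (54.37 × 10⁻¹²) = 0.03112 × 10¹²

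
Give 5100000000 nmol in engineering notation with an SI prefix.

= 5.1 mol; mantissa already in [1, 1000).

5.1 mol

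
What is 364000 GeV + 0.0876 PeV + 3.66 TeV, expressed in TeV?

455.26 TeV

In TeV:
  364000 GeV = 364000 × 10⁻³ TeV = 364
  0.0876 PeV = 0.0876 × 10³ TeV = 87.6
  3.66 TeV → 3.66
Sum: 364 + 87.6 + 3.66 = 455.26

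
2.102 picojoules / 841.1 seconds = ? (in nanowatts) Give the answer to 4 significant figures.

(2.102 × 10⁻¹²) / (841.1) = 0.00249911 × 10⁻¹² W

0.000002499 nanowatts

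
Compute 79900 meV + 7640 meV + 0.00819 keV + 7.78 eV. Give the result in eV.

In eV:
  79900 meV = 79900e-3 eV = 79.9
  7640 meV = 7640e-3 eV = 7.64
  0.00819 keV = 0.00819e3 eV = 8.19
  7.78 eV → 7.78
Sum: 79.9 + 7.64 + 8.19 + 7.78 = 103.51

103.51 eV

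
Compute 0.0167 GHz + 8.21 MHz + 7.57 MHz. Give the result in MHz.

In MHz:
  0.0167 GHz = 0.0167 × 10³ MHz = 16.7
  8.21 MHz → 8.21
  7.57 MHz → 7.57
Sum: 16.7 + 8.21 + 7.57 = 32.48

32.48 MHz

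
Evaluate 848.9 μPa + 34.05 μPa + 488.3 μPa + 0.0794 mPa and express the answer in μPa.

In μPa:
  848.9 μPa → 848.9
  34.05 μPa → 34.05
  488.3 μPa → 488.3
  0.0794 mPa = 0.0794 × 10³ μPa = 79.4
Sum: 848.9 + 34.05 + 488.3 + 79.4 = 1450.65

1450.65 μPa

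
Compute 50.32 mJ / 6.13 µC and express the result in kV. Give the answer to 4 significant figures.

8.209 kV

(50.32 × 10^-3) / (6.13 × 10^-6) = 8.20881 × 10^3 V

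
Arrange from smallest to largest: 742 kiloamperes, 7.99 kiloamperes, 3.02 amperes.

742 kiloamperes = 742000 amperes
7.99 kiloamperes = 7990 amperes
3.02 amperes = 3.02 amperes

3.02 amperes < 7.99 kiloamperes < 742 kiloamperes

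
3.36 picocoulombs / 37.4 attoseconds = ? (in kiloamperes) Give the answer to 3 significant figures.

(3.36 × 10⁻¹²) / (37.4 × 10⁻¹⁸) = 0.08984 × 10⁶ A

89.8 kiloamperes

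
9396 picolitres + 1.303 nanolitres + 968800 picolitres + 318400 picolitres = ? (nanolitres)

In nanolitres:
  9396 picolitres = 9396 × 10^-3 nanolitres = 9.396
  1.303 nanolitres → 1.303
  968800 picolitres = 968800 × 10^-3 nanolitres = 968.8
  318400 picolitres = 318400 × 10^-3 nanolitres = 318.4
Sum: 9.396 + 1.303 + 968.8 + 318.4 = 1297.899

1297.899 nanolitres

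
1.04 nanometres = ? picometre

1040 picometres

nano = 10^-9, pico = 10^-12; factor is 10^3.
1.04 × 10^3 = 1040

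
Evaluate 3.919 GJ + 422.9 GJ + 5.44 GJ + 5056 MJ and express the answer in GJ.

In GJ:
  3.919 GJ → 3.919
  422.9 GJ → 422.9
  5.44 GJ → 5.44
  5056 MJ = 5056 × 10⁻³ GJ = 5.056
Sum: 3.919 + 422.9 + 5.44 + 5.056 = 437.315

437.315 GJ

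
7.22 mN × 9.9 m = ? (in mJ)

7.22e-3 × 9.9 = 71.478e-3 J

71.478 mJ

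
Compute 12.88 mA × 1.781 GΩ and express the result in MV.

12.88 × 10^-3 × 1.781 × 10^9 = 22.93928 × 10^6 V

22.93928 MV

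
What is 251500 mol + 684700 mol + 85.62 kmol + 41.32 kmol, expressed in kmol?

1063.14 kmol

In kmol:
  251500 mol = 251500 × 10⁻³ kmol = 251.5
  684700 mol = 684700 × 10⁻³ kmol = 684.7
  85.62 kmol → 85.62
  41.32 kmol → 41.32
Sum: 251.5 + 684.7 + 85.62 + 41.32 = 1063.14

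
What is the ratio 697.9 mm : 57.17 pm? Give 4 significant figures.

(697.9 × 10^-3) / (57.17 × 10^-12) = 12.207 × 10^9

12210000000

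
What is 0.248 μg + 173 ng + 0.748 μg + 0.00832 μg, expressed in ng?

1177.32 ng

In ng:
  0.248 μg = 0.248e3 ng = 248
  173 ng → 173
  0.748 μg = 0.748e3 ng = 748
  0.00832 μg = 0.00832e3 ng = 8.32
Sum: 248 + 173 + 748 + 8.32 = 1177.32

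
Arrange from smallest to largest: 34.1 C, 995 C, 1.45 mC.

34.1 C = 34.1 C
995 C = 995 C
1.45 mC = 0.00145 C

1.45 mC < 34.1 C < 995 C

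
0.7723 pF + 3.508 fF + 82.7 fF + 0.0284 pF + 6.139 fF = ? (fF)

893.047 fF

In fF:
  0.7723 pF = 0.7723 × 10^3 fF = 772.3
  3.508 fF → 3.508
  82.7 fF → 82.7
  0.0284 pF = 0.0284 × 10^3 fF = 28.4
  6.139 fF → 6.139
Sum: 772.3 + 3.508 + 82.7 + 28.4 + 6.139 = 893.047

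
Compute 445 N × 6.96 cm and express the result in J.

30.972 J

445 × 6.96 × 10^-2 = 3097.2 × 10^-2 J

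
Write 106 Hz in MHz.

0.000106 MHz

(no prefix) = 1e0, mega = 1e6; factor is 1e-6.
106 × 1e-6 = 0.000106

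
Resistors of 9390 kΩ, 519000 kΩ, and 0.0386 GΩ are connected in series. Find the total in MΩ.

566.99 MΩ

In MΩ:
  9390 kΩ = 9390e-3 MΩ = 9.39
  519000 kΩ = 519000e-3 MΩ = 519
  0.0386 GΩ = 0.0386e3 MΩ = 38.6
Sum: 9.39 + 519 + 38.6 = 566.99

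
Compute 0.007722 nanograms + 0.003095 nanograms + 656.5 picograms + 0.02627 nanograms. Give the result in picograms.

In picograms:
  0.007722 nanograms = 0.007722 × 10³ picograms = 7.722
  0.003095 nanograms = 0.003095 × 10³ picograms = 3.095
  656.5 picograms → 656.5
  0.02627 nanograms = 0.02627 × 10³ picograms = 26.27
Sum: 7.722 + 3.095 + 656.5 + 26.27 = 693.587

693.587 picograms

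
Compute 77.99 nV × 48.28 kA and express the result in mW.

3.7653572 mW

77.99 × 10^-9 × 48.28 × 10^3 = 3765.3572 × 10^-6 W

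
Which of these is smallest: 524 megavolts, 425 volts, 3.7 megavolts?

524 megavolts = 524000000 volts
425 volts = 425 volts
3.7 megavolts = 3700000 volts

425 volts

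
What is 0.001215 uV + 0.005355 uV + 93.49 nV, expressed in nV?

In nV:
  0.001215 uV = 0.001215e3 nV = 1.215
  0.005355 uV = 0.005355e3 nV = 5.355
  93.49 nV → 93.49
Sum: 1.215 + 5.355 + 93.49 = 100.06

100.06 nV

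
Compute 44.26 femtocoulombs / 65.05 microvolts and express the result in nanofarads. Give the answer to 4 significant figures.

(44.26e-15) / (65.05e-6) = 0.6804e-9 F

0.6804 nanofarads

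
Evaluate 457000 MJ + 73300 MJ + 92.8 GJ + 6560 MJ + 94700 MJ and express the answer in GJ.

In GJ:
  457000 MJ = 457000e-3 GJ = 457
  73300 MJ = 73300e-3 GJ = 73.3
  92.8 GJ → 92.8
  6560 MJ = 6560e-3 GJ = 6.56
  94700 MJ = 94700e-3 GJ = 94.7
Sum: 457 + 73.3 + 92.8 + 6.56 + 94.7 = 724.36

724.36 GJ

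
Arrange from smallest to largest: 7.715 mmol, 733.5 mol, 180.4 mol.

7.715 mmol = 0.007715 mol
733.5 mol = 733.5 mol
180.4 mol = 180.4 mol

7.715 mmol < 180.4 mol < 733.5 mol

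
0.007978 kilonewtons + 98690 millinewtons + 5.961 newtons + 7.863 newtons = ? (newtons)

In newtons:
  0.007978 kilonewtons = 0.007978e3 newtons = 7.978
  98690 millinewtons = 98690e-3 newtons = 98.69
  5.961 newtons → 5.961
  7.863 newtons → 7.863
Sum: 7.978 + 98.69 + 5.961 + 7.863 = 120.492

120.492 newtons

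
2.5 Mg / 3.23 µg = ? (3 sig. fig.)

774000000000

(2.5 × 10^6) / (3.23 × 10^-6) = 0.774 × 10^12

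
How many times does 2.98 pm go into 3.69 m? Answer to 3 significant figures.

1240000000000

(3.69) / (2.98 × 10⁻¹²) = 1.238 × 10¹²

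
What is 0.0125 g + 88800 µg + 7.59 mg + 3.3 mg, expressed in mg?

In mg:
  0.0125 g = 0.0125 × 10³ mg = 12.5
  88800 µg = 88800 × 10⁻³ mg = 88.8
  7.59 mg → 7.59
  3.3 mg → 3.3
Sum: 12.5 + 88.8 + 7.59 + 3.3 = 112.19

112.19 mg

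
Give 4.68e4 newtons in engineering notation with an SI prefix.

= 46.8e3 newtons; 1e3 is kilo.

46.8 kilonewtons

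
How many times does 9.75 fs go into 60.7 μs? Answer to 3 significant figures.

6230000000

(60.7 × 10^-6) / (9.75 × 10^-15) = 6.226 × 10^9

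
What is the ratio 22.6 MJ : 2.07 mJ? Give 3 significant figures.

(22.6 × 10⁶) / (2.07 × 10⁻³) = 10.92 × 10⁹

10900000000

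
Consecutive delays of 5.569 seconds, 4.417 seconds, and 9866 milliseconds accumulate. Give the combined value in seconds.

In seconds:
  5.569 seconds → 5.569
  4.417 seconds → 4.417
  9866 milliseconds = 9866 × 10⁻³ seconds = 9.866
Sum: 5.569 + 4.417 + 9.866 = 19.852

19.852 seconds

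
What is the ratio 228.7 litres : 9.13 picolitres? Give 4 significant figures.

25050000000000

(228.7) / (9.13 × 10^-12) = 25.049 × 10^12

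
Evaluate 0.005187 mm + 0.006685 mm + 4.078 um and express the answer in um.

15.95 um

In um:
  0.005187 mm = 0.005187 × 10³ um = 5.187
  0.006685 mm = 0.006685 × 10³ um = 6.685
  4.078 um → 4.078
Sum: 5.187 + 6.685 + 4.078 = 15.95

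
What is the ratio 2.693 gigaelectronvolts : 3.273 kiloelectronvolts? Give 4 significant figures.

(2.693e9) / (3.273e3) = 0.82279e6

822800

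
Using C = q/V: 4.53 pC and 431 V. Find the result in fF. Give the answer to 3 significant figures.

(4.53 × 10^-12) / (431) = 0.01051 × 10^-12 F

10.5 fF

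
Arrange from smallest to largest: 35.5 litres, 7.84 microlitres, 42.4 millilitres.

7.84 microlitres < 42.4 millilitres < 35.5 litres

35.5 litres = 35.5 litres
7.84 microlitres = 0.00000784 litres
42.4 millilitres = 0.0424 litres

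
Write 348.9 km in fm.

kilo = 1e3, femto = 1e-15; factor is 1e18.
348.9 × 1e18 = 348900000000000000000

348900000000000000000 fm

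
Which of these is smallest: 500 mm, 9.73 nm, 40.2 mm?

9.73 nm

500 mm = 0.5 m
9.73 nm = 0.00000000973 m
40.2 mm = 0.0402 m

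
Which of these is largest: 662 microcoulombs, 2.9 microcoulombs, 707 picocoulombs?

662 microcoulombs

662 microcoulombs = 0.000662 coulombs
2.9 microcoulombs = 0.0000029 coulombs
707 picocoulombs = 0.000000000707 coulombs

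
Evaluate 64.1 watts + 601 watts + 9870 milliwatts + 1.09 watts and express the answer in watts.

676.06 watts

In watts:
  64.1 watts → 64.1
  601 watts → 601
  9870 milliwatts = 9870e-3 watts = 9.87
  1.09 watts → 1.09
Sum: 64.1 + 601 + 9.87 + 1.09 = 676.06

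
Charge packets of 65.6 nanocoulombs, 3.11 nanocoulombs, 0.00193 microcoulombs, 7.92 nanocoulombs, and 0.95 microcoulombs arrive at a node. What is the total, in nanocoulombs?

1028.56 nanocoulombs

In nanocoulombs:
  65.6 nanocoulombs → 65.6
  3.11 nanocoulombs → 3.11
  0.00193 microcoulombs = 0.00193 × 10³ nanocoulombs = 1.93
  7.92 nanocoulombs → 7.92
  0.95 microcoulombs = 0.95 × 10³ nanocoulombs = 950
Sum: 65.6 + 3.11 + 1.93 + 7.92 + 950 = 1028.56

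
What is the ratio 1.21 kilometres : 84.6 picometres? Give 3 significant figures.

(1.21e3) / (84.6e-12) = 0.0143e15

14300000000000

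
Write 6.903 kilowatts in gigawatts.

0.000006903 gigawatts

kilo = 1e3, giga = 1e9; factor is 1e-6.
6.903 × 1e-6 = 0.000006903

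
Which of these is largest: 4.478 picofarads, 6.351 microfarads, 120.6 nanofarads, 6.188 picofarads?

4.478 picofarads = 0.000000000004478 farads
6.351 microfarads = 0.000006351 farads
120.6 nanofarads = 0.0000001206 farads
6.188 picofarads = 0.000000000006188 farads

6.351 microfarads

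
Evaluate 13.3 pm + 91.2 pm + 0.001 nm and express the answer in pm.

In pm:
  13.3 pm → 13.3
  91.2 pm → 91.2
  0.001 nm = 0.001e3 pm = 1
Sum: 13.3 + 91.2 + 1 = 105.5

105.5 pm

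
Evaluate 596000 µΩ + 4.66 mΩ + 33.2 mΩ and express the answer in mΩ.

633.86 mΩ

In mΩ:
  596000 µΩ = 596000 × 10^-3 mΩ = 596
  4.66 mΩ → 4.66
  33.2 mΩ → 33.2
Sum: 596 + 4.66 + 33.2 = 633.86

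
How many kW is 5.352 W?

(no prefix) = 10^0, kilo = 10^3; factor is 10^-3.
5.352 × 10^-3 = 0.005352

0.005352 kW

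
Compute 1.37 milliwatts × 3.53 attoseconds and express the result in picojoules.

1.37 × 10^-3 × 3.53 × 10^-18 = 4.8361 × 10^-21 J

0.0000000048361 picojoules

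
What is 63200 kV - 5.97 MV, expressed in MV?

57.23 MV

In MV:
  63200 kV = 63200 × 10⁻³ MV = 63.2
  5.97 MV → 5.97
Difference: 63.2 - 5.97 = 57.23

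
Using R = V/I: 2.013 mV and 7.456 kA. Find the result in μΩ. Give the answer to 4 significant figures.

(2.013e-3) / (7.456e3) = 0.269984e-6 Ω

0.2700 μΩ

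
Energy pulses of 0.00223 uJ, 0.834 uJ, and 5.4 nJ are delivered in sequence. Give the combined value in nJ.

In nJ:
  0.00223 uJ = 0.00223 × 10³ nJ = 2.23
  0.834 uJ = 0.834 × 10³ nJ = 834
  5.4 nJ → 5.4
Sum: 2.23 + 834 + 5.4 = 841.63

841.63 nJ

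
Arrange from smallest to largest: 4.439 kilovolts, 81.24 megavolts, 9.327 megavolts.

4.439 kilovolts = 4439 volts
81.24 megavolts = 81240000 volts
9.327 megavolts = 9327000 volts

4.439 kilovolts < 9.327 megavolts < 81.24 megavolts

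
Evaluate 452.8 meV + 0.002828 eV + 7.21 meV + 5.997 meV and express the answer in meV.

468.835 meV

In meV:
  452.8 meV → 452.8
  0.002828 eV = 0.002828e3 meV = 2.828
  7.21 meV → 7.21
  5.997 meV → 5.997
Sum: 452.8 + 2.828 + 7.21 + 5.997 = 468.835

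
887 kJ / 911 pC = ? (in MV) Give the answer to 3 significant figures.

974000000 MV

(887e3) / (911e-12) = 0.97366e15 V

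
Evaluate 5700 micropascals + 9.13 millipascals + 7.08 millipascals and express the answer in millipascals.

21.91 millipascals

In millipascals:
  5700 micropascals = 5700e-3 millipascals = 5.7
  9.13 millipascals → 9.13
  7.08 millipascals → 7.08
Sum: 5.7 + 9.13 + 7.08 = 21.91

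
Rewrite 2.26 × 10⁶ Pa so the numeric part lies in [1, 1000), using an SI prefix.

= 2.26 × 10⁶ Pa; 10⁶ is mega.

2.26 MPa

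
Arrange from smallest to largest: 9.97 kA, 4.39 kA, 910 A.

9.97 kA = 9970 A
4.39 kA = 4390 A
910 A = 910 A

910 A < 4.39 kA < 9.97 kA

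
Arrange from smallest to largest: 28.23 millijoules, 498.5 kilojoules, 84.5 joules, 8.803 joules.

28.23 millijoules < 8.803 joules < 84.5 joules < 498.5 kilojoules

28.23 millijoules = 0.02823 joules
498.5 kilojoules = 498500 joules
84.5 joules = 84.5 joules
8.803 joules = 8.803 joules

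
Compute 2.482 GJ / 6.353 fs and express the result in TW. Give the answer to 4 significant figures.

(2.482e9) / (6.353e-15) = 0.390682e24 W

390700000000 TW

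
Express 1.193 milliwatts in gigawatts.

milli = 10^-3, giga = 10^9; factor is 10^-12.
1.193 × 10^-12 = 0.000000000001193

0.000000000001193 gigawatts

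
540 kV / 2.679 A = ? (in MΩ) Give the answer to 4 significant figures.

(540 × 10³) / (2.679) = 201.568 × 10³ Ω

0.2016 MΩ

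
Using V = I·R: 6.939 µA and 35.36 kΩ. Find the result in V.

6.939e-6 × 35.36e3 = 245.36304e-3 V

0.24536304 V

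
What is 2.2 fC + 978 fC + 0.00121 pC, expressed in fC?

981.41 fC

In fC:
  2.2 fC → 2.2
  978 fC → 978
  0.00121 pC = 0.00121 × 10³ fC = 1.21
Sum: 2.2 + 978 + 1.21 = 981.41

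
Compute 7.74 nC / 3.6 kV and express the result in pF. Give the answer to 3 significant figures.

2.15 pF

(7.74 × 10⁻⁹) / (3.6 × 10³) = 2.15 × 10⁻¹² F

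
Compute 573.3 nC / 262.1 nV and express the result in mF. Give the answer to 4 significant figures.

2187 mF

(573.3 × 10^-9) / (262.1 × 10^-9) = 2.18733 F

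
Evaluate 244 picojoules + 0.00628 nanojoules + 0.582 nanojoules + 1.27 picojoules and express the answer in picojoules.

833.55 picojoules

In picojoules:
  244 picojoules → 244
  0.00628 nanojoules = 0.00628 × 10^3 picojoules = 6.28
  0.582 nanojoules = 0.582 × 10^3 picojoules = 582
  1.27 picojoules → 1.27
Sum: 244 + 6.28 + 582 + 1.27 = 833.55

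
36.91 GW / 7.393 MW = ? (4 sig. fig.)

4993

(36.91 × 10^9) / (7.393 × 10^6) = 4.9926 × 10^3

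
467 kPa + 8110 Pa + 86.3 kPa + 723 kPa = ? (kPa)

1284.41 kPa

In kPa:
  467 kPa → 467
  8110 Pa = 8110 × 10^-3 kPa = 8.11
  86.3 kPa → 86.3
  723 kPa → 723
Sum: 467 + 8.11 + 86.3 + 723 = 1284.41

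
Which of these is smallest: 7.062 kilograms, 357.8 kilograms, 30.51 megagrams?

7.062 kilograms = 7062 grams
357.8 kilograms = 357800 grams
30.51 megagrams = 30510000 grams

7.062 kilograms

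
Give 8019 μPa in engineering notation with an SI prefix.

= 8.019e-3 Pa; 1e-3 is milli.

8.019 mPa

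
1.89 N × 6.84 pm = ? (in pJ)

1.89 × 6.84 × 10^-12 = 12.9276 × 10^-12 J

12.9276 pJ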